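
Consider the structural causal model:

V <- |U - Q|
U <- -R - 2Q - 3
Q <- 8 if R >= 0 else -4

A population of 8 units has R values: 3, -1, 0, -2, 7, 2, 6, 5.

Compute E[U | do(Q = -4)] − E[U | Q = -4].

-4

The intervention sets Q=-4 in all 8 units regardless of R. Recomputing U per unit gives 2, 6, 5, 7, -2, 3, -1, 0; average 2.5.
Conditioning on Q=-4 selects the 2 unit(s) with R ∈ {-1, -2}. Their U values: 6, 7. Mean = 6.5.
Difference = 2.5 − 6.5 = -4.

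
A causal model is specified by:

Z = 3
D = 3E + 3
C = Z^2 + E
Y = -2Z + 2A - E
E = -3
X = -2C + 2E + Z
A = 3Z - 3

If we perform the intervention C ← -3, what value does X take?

3

do(C=-3) replaces the equation C = Z^2 + E with the constant C = -3.
X = -2C + 2E + Z  [with C=-3, E=-3, Z=3]  = 3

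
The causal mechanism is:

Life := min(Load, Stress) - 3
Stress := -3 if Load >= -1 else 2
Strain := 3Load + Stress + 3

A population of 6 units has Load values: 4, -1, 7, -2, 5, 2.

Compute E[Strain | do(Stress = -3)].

7.5

The intervention sets Stress=-3 in all 6 units regardless of Load. Recomputing Strain per unit gives 12, -3, 21, -6, 15, 6; average 7.5.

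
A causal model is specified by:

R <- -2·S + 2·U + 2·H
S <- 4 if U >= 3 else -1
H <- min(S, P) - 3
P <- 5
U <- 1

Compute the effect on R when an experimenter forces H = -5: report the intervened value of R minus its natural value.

-2

Intervening sets H = -5 and removes its equation (H <- min(S, P) - 3).
S = 4 if U >= 3 else -1  [with U=1]  = -1
R = -2·S + 2·U + 2·H  [with S=-1, U=1, H=-5]  = -6
Without intervention: S = 4 if U >= 3 else -1  [with U=1]  = -1; H = min(S, P) - 3  [with S=-1, P=5]  = -4; R = -2·S + 2·U + 2·H  [with S=-1, U=1, H=-4]  = -4.
Change = -6 − (-4) = -2.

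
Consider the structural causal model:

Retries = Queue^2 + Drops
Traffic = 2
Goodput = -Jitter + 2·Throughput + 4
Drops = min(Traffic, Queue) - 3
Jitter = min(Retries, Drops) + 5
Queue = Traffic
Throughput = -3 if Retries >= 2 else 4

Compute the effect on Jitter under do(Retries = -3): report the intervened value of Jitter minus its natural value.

-2

Intervening sets Retries = -3 and removes its equation (Retries = Queue^2 + Drops).
Queue = Traffic  [with Traffic=2]  = 2
Drops = min(Traffic, Queue) - 3  [with Traffic=2, Queue=2]  = -1
Jitter = min(Retries, Drops) + 5  [with Retries=-3, Drops=-1]  = 2
Without intervention: Queue = Traffic  [with Traffic=2]  = 2; Drops = min(Traffic, Queue) - 3  [with Traffic=2, Queue=2]  = -1; Retries = Queue^2 + Drops  [with Queue=2, Drops=-1]  = 3; Jitter = min(Retries, Drops) + 5  [with Retries=3, Drops=-1]  = 4.
Change = 2 − 4 = -2.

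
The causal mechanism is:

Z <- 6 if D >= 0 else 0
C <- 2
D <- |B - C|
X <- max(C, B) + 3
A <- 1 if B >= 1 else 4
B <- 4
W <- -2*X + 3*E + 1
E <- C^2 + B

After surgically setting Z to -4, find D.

2

do(Z=-4) replaces the equation Z <- 6 if D >= 0 else 0 with the constant Z = -4.
D is not downstream of the intervention, so its value is determined by the original equations.
D = |B - C|  [with B=4, C=2]  = 2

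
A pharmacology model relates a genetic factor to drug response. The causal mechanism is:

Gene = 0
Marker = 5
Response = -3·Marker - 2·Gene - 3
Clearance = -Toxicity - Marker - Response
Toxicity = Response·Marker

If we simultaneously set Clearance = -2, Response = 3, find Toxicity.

15

Under do(Clearance = -2, Response = 3), each intervened variable's structural equation is replaced by its fixed value.
Toxicity = Response·Marker  [with Response=3, Marker=5]  = 15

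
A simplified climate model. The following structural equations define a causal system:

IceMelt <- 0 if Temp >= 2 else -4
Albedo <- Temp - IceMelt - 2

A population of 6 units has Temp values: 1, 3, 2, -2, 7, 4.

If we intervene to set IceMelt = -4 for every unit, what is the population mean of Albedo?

do(IceMelt=-4) breaks IceMelt's dependence on Temp. With IceMelt=-4 fixed, Albedo across the units is 3, 5, 4, 0, 9, 6, mean 4.5.

4.5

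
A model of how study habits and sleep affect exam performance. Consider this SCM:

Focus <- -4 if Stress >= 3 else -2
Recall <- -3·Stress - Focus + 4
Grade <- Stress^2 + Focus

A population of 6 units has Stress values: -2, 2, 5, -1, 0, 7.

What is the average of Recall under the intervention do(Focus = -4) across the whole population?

Every unit gets Focus=-4 under the intervention. Recall values become 14, 2, -7, 11, 8, -13; E[Recall|do(Focus=-4)] = 2.5.

2.5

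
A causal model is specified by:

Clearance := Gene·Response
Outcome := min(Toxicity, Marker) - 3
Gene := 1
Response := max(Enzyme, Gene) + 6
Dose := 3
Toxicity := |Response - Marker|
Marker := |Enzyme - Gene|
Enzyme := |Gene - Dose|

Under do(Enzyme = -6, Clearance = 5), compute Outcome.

-3

Under do(Enzyme = -6, Clearance = 5), each intervened variable's structural equation is replaced by its fixed value.
Marker = |Enzyme - Gene|  [with Enzyme=-6, Gene=1]  = 7
Response = max(Enzyme, Gene) + 6  [with Enzyme=-6, Gene=1]  = 7
Toxicity = |Response - Marker|  [with Response=7, Marker=7]  = 0
Outcome = min(Toxicity, Marker) - 3  [with Toxicity=0, Marker=7]  = -3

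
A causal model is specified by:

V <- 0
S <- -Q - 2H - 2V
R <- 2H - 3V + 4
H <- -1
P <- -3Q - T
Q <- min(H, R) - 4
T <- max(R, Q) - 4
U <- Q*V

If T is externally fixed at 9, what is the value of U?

do(T=9) replaces the equation T <- max(R, Q) - 4 with the constant T = 9.
U is not downstream of the intervention, so its value is determined by the original equations.
R = 2H - 3V + 4  [with H=-1, V=0]  = 2
Q = min(H, R) - 4  [with H=-1, R=2]  = -5
U = Q*V  [with Q=-5, V=0]  = 0

0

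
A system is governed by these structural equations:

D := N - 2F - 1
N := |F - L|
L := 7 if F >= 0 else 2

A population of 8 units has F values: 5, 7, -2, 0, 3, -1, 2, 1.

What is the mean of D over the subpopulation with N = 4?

2

Observing N=4 restricts to units where N's equation naturally yields 4: F ∈ {-2, 3}. In that subpopulation D = 7, -3, mean 2.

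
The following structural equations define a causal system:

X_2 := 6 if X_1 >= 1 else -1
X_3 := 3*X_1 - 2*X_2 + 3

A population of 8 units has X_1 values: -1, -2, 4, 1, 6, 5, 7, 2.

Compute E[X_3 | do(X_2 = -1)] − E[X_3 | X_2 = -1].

12.75

The intervention sets X_2=-1 in all 8 units regardless of X_1. Recomputing X_3 per unit gives 2, -1, 17, 8, 23, 20, 26, 11; average 13.25.
Conditioning on X_2=-1 selects the 2 unit(s) with X_1 ∈ {-1, -2}. Their X_3 values: 2, -1. Mean = 0.5.
Difference = 13.25 − 0.5 = 12.75.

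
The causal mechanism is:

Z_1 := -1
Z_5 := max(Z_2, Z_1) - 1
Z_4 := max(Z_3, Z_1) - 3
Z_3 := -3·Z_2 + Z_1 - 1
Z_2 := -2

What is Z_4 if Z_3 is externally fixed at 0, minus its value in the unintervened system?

-4

The intervention breaks the incoming arrows to Z_3: Z_3 := -3·Z_2 + Z_1 - 1 no longer applies, and Z_3 = 0.
Z_4 = max(Z_3, Z_1) - 3  [with Z_3=0, Z_1=-1]  = -3
Without intervention: Z_3 = -3·Z_2 + Z_1 - 1  [with Z_2=-2, Z_1=-1]  = 4; Z_4 = max(Z_3, Z_1) - 3  [with Z_3=4, Z_1=-1]  = 1.
Change = -3 − 1 = -4.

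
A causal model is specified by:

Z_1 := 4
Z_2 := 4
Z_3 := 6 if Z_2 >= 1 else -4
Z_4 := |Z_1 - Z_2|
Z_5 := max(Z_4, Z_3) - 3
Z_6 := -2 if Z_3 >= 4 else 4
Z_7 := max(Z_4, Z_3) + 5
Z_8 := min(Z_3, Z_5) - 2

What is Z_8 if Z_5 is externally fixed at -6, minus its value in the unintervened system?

-9

do(Z_5=-6) replaces the equation Z_5 := max(Z_4, Z_3) - 3 with the constant Z_5 = -6.
Z_3 = 6 if Z_2 >= 1 else -4  [with Z_2=4]  = 6
Z_8 = min(Z_3, Z_5) - 2  [with Z_3=6, Z_5=-6]  = -8
Without intervention: Z_3 = 6 if Z_2 >= 1 else -4  [with Z_2=4]  = 6; Z_4 = |Z_1 - Z_2|  [with Z_1=4, Z_2=4]  = 0; Z_5 = max(Z_4, Z_3) - 3  [with Z_4=0, Z_3=6]  = 3; Z_8 = min(Z_3, Z_5) - 2  [with Z_3=6, Z_5=3]  = 1.
Change = -8 − 1 = -9.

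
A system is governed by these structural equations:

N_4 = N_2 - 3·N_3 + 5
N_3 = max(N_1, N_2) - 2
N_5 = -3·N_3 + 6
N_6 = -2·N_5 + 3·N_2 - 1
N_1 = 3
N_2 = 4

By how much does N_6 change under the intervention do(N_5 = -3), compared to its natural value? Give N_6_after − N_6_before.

6

The intervention breaks the incoming arrows to N_5: N_5 = -3·N_3 + 6 no longer applies, and N_5 = -3.
N_6 = -2·N_5 + 3·N_2 - 1  [with N_5=-3, N_2=4]  = 17
Without intervention: N_3 = max(N_1, N_2) - 2  [with N_1=3, N_2=4]  = 2; N_5 = -3·N_3 + 6  [with N_3=2]  = 0; N_6 = -2·N_5 + 3·N_2 - 1  [with N_5=0, N_2=4]  = 11.
Change = 17 − 11 = 6.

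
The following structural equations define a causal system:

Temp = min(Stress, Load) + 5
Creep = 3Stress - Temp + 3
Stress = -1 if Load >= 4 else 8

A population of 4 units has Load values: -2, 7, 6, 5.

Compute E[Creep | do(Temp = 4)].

Under do(Temp=4), Temp's equation is replaced by Temp=4 for every unit. Per-unit Creep: 23, -4, -4, -4. Mean = 2.75.

2.75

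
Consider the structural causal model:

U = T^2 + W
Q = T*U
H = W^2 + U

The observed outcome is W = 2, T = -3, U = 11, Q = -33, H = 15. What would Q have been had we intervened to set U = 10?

The intervention breaks the incoming arrows to U: U = T^2 + W no longer applies, and U = 10.
Q = T*U  [with T=-3, U=10]  = -30

-30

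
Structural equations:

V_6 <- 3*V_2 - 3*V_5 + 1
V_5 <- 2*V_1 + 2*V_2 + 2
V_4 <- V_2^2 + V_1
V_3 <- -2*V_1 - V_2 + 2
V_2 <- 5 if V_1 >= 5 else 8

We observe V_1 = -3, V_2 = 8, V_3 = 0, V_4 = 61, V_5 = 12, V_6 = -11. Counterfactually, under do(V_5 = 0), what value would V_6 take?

25

The intervention breaks the incoming arrows to V_5: V_5 <- 2*V_1 + 2*V_2 + 2 no longer applies, and V_5 = 0.
V_2 = 5 if V_1 >= 5 else 8  [with V_1=-3]  = 8
V_6 = 3*V_2 - 3*V_5 + 1  [with V_2=8, V_5=0]  = 25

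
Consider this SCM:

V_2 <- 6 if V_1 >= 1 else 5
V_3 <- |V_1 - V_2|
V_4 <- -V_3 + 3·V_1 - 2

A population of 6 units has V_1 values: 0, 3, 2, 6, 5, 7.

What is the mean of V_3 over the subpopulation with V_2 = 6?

E[V_3|V_2=6] averages over only the 5 units with V_2=6 (V_1 = 3, 2, 6, 5, 7): V_3 = 3, 4, 0, 1, 1, mean 1.8.

1.8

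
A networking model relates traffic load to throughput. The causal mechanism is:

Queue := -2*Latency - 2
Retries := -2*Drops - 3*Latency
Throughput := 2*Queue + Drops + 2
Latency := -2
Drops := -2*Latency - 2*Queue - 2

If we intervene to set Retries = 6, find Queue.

The intervention breaks the incoming arrows to Retries: Retries := -2*Drops - 3*Latency no longer applies, and Retries = 6.
Since Queue is not a descendant of the intervened variable, it is unaffected.
Queue = -2*Latency - 2  [with Latency=-2]  = 2

2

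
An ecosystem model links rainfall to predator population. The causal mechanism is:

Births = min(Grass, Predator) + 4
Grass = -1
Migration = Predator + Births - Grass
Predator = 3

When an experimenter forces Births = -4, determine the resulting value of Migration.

The intervention breaks the incoming arrows to Births: Births = min(Grass, Predator) + 4 no longer applies, and Births = -4.
Migration = Predator + Births - Grass  [with Predator=3, Births=-4, Grass=-1]  = 0

0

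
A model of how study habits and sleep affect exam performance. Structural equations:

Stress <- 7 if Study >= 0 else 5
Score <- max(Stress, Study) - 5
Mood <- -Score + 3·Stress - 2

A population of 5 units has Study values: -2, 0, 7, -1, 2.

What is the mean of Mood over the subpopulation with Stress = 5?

Conditioning on Stress=5 selects the 2 unit(s) with Study ∈ {-2, -1}. Their Mood values: 13, 13. Mean = 13.

13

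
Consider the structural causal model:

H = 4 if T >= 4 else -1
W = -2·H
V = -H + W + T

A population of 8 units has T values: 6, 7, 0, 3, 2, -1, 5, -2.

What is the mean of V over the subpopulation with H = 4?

Conditioning on H=4 selects the 3 unit(s) with T ∈ {6, 7, 5}. Their V values: -6, -5, -7. Mean = -6.

-6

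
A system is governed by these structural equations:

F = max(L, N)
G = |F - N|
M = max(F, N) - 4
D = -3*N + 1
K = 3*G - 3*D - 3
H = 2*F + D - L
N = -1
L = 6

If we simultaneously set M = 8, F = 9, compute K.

Setting M = 8, F = 9 by intervention discards those variables' equations.
D = -3*N + 1  [with N=-1]  = 4
G = |F - N|  [with F=9, N=-1]  = 10
K = 3*G - 3*D - 3  [with G=10, D=4]  = 15

15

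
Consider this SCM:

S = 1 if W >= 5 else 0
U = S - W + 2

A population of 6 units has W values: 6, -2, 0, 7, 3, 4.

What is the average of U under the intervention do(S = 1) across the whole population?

0

The intervention sets S=1 in all 6 units regardless of W. Recomputing U per unit gives -3, 5, 3, -4, 0, -1; average 0.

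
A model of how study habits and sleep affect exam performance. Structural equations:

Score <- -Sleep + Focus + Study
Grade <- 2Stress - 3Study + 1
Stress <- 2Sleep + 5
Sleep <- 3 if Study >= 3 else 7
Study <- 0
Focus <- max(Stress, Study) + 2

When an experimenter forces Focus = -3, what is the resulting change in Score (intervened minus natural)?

Intervening sets Focus = -3 and removes its equation (Focus <- max(Stress, Study) + 2).
Sleep = 3 if Study >= 3 else 7  [with Study=0]  = 7
Score = -Sleep + Focus + Study  [with Sleep=7, Focus=-3, Study=0]  = -10
Without intervention: Sleep = 3 if Study >= 3 else 7  [with Study=0]  = 7; Stress = 2Sleep + 5  [with Sleep=7]  = 19; Focus = max(Stress, Study) + 2  [with Stress=19, Study=0]  = 21; Score = -Sleep + Focus + Study  [with Sleep=7, Focus=21, Study=0]  = 14.
Change = -10 − 14 = -24.

-24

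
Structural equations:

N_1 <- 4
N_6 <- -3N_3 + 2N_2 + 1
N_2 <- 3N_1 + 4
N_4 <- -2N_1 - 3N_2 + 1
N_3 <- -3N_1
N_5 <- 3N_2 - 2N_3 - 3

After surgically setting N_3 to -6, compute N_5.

57

do(N_3=-6) replaces the equation N_3 <- -3N_1 with the constant N_3 = -6.
N_2 = 3N_1 + 4  [with N_1=4]  = 16
N_5 = 3N_2 - 2N_3 - 3  [with N_2=16, N_3=-6]  = 57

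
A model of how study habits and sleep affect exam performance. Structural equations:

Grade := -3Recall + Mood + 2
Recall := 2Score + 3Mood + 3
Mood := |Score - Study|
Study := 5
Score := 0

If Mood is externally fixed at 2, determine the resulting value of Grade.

do(Mood=2) replaces the equation Mood := |Score - Study| with the constant Mood = 2.
Recall = 2Score + 3Mood + 3  [with Score=0, Mood=2]  = 9
Grade = -3Recall + Mood + 2  [with Recall=9, Mood=2]  = -23

-23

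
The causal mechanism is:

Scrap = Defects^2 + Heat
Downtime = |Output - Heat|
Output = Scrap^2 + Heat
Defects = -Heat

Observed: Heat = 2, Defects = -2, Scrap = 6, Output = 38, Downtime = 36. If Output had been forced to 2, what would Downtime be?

0

Intervening sets Output = 2 and removes its equation (Output = Scrap^2 + Heat).
Downtime = |Output - Heat|  [with Output=2, Heat=2]  = 0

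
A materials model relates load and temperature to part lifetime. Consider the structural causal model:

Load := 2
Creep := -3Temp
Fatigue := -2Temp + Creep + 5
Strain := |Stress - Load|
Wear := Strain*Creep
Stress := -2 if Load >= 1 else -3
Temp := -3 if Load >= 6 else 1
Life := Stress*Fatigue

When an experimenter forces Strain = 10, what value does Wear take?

-30

The intervention breaks the incoming arrows to Strain: Strain := |Stress - Load| no longer applies, and Strain = 10.
Temp = -3 if Load >= 6 else 1  [with Load=2]  = 1
Creep = -3Temp  [with Temp=1]  = -3
Wear = Strain*Creep  [with Strain=10, Creep=-3]  = -30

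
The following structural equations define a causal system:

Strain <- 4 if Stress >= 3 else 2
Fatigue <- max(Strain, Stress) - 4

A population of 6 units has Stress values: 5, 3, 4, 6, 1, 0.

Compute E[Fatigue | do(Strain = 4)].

0.5

do(Strain=4) breaks Strain's dependence on Stress. With Strain=4 fixed, Fatigue across the units is 1, 0, 0, 2, 0, 0, mean 0.5.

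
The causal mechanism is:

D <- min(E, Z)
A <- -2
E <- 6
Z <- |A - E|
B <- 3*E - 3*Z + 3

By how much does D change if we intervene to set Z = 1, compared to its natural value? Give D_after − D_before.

-5

do(Z=1) replaces the equation Z <- |A - E| with the constant Z = 1.
D = min(E, Z)  [with E=6, Z=1]  = 1
Without intervention: Z = |A - E|  [with A=-2, E=6]  = 8; D = min(E, Z)  [with E=6, Z=8]  = 6.
Change = 1 − 6 = -5.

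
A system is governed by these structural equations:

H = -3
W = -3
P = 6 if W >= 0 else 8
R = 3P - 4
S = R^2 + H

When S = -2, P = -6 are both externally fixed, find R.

-22

Under do(S = -2, P = -6), each intervened variable's structural equation is replaced by its fixed value.
R = 3P - 4  [with P=-6]  = -22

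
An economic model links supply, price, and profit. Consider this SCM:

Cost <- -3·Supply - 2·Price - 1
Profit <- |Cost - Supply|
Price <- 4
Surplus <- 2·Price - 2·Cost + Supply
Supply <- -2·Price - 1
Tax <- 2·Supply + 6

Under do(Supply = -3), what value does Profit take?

3

do(Supply=-3) replaces the equation Supply <- -2·Price - 1 with the constant Supply = -3.
Cost = -3·Supply - 2·Price - 1  [with Supply=-3, Price=4]  = 0
Profit = |Cost - Supply|  [with Cost=0, Supply=-3]  = 3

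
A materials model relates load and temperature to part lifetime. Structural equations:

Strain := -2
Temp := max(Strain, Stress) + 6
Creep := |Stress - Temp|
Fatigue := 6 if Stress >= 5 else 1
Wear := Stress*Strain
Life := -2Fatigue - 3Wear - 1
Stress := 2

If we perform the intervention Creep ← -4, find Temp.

8

Under do(Creep=-4), the mechanism Creep := |Stress - Temp| is discarded; Creep is fixed at -4.
Since Temp is not a descendant of the intervened variable, it is unaffected.
Temp = max(Strain, Stress) + 6  [with Strain=-2, Stress=2]  = 8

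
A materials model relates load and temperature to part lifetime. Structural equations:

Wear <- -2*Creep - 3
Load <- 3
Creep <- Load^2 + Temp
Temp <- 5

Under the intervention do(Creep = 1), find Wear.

-5

The intervention breaks the incoming arrows to Creep: Creep <- Load^2 + Temp no longer applies, and Creep = 1.
Wear = -2*Creep - 3  [with Creep=1]  = -5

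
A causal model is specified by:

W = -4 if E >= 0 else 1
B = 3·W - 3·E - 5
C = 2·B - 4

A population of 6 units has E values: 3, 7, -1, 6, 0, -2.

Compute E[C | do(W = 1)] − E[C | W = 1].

-22

do(W=1) breaks W's dependence on E. With W=1 fixed, C across the units is -26, -50, -2, -44, -8, 4, mean -21.
Conditioning on W=1 selects the 2 unit(s) with E ∈ {-1, -2}. Their C values: -2, 4. Mean = 1.
Difference = -21 − 1 = -22.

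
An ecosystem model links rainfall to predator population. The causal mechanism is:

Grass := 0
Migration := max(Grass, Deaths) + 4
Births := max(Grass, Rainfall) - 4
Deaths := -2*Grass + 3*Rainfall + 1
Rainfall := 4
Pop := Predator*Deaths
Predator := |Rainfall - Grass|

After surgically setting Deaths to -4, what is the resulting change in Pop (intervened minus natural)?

-68

Under do(Deaths=-4), the mechanism Deaths := -2*Grass + 3*Rainfall + 1 is discarded; Deaths is fixed at -4.
Predator = |Rainfall - Grass|  [with Rainfall=4, Grass=0]  = 4
Pop = Predator*Deaths  [with Predator=4, Deaths=-4]  = -16
Without intervention: Predator = |Rainfall - Grass|  [with Rainfall=4, Grass=0]  = 4; Deaths = -2*Grass + 3*Rainfall + 1  [with Grass=0, Rainfall=4]  = 13; Pop = Predator*Deaths  [with Predator=4, Deaths=13]  = 52.
Change = -16 − 52 = -68.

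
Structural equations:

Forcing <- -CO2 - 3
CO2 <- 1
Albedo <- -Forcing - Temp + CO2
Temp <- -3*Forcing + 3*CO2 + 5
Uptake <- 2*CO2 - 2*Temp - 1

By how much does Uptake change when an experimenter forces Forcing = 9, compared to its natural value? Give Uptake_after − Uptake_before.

78

do(Forcing=9) replaces the equation Forcing <- -CO2 - 3 with the constant Forcing = 9.
Temp = -3*Forcing + 3*CO2 + 5  [with Forcing=9, CO2=1]  = -19
Uptake = 2*CO2 - 2*Temp - 1  [with CO2=1, Temp=-19]  = 39
Without intervention: Forcing = -CO2 - 3  [with CO2=1]  = -4; Temp = -3*Forcing + 3*CO2 + 5  [with Forcing=-4, CO2=1]  = 20; Uptake = 2*CO2 - 2*Temp - 1  [with CO2=1, Temp=20]  = -39.
Change = 39 − (-39) = 78.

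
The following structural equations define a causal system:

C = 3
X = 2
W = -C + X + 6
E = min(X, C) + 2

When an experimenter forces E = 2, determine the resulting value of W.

5

Under do(E=2), the mechanism E = min(X, C) + 2 is discarded; E is fixed at 2.
Since W is not a descendant of the intervened variable, it is unaffected.
W = -C + X + 6  [with C=3, X=2]  = 5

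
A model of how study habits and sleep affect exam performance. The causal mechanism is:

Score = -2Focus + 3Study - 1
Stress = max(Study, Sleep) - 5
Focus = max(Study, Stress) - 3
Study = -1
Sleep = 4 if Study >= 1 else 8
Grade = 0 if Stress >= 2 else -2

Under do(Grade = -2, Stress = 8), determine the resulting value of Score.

-14

Under do(Grade = -2, Stress = 8), each intervened variable's structural equation is replaced by its fixed value.
Focus = max(Study, Stress) - 3  [with Study=-1, Stress=8]  = 5
Score = -2Focus + 3Study - 1  [with Focus=5, Study=-1]  = -14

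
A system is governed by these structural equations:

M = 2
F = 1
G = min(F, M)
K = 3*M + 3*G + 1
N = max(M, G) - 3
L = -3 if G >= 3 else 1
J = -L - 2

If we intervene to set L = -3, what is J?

Intervening sets L = -3 and removes its equation (L = -3 if G >= 3 else 1).
J = -L - 2  [with L=-3]  = 1

1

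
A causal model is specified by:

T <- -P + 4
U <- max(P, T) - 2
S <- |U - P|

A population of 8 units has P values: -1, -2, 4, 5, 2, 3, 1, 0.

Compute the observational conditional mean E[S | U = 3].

3

Observing U=3 restricts to units where U's equation naturally yields 3: P ∈ {-1, 5}. In that subpopulation S = 4, 2, mean 3.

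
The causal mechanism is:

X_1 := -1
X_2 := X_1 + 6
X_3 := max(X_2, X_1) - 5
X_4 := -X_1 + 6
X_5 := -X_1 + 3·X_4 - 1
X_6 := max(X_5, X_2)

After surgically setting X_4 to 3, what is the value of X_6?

9

Under do(X_4=3), the mechanism X_4 := -X_1 + 6 is discarded; X_4 is fixed at 3.
X_2 = X_1 + 6  [with X_1=-1]  = 5
X_5 = -X_1 + 3·X_4 - 1  [with X_1=-1, X_4=3]  = 9
X_6 = max(X_5, X_2)  [with X_5=9, X_2=5]  = 9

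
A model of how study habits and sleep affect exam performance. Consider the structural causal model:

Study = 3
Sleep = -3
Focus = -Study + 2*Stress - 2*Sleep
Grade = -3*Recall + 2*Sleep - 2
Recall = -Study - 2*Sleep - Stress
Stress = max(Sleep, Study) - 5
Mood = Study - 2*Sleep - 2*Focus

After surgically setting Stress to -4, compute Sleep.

-3

Under do(Stress=-4), the mechanism Stress = max(Sleep, Study) - 5 is discarded; Stress is fixed at -4.
Since Sleep is not a descendant of the intervened variable, it is unaffected.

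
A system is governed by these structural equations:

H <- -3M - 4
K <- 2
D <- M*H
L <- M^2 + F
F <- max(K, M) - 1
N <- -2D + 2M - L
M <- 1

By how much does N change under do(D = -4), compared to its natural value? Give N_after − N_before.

Intervening sets D = -4 and removes its equation (D <- M*H).
F = max(K, M) - 1  [with K=2, M=1]  = 1
L = M^2 + F  [with M=1, F=1]  = 2
N = -2D + 2M - L  [with D=-4, M=1, L=2]  = 8
Without intervention: F = max(K, M) - 1  [with K=2, M=1]  = 1; H = -3M - 4  [with M=1]  = -7; L = M^2 + F  [with M=1, F=1]  = 2; D = M*H  [with M=1, H=-7]  = -7; N = -2D + 2M - L  [with D=-7, M=1, L=2]  = 14.
Change = 8 − 14 = -6.

-6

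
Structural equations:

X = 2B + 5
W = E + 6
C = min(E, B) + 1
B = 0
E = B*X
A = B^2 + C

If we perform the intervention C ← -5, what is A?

-5

Intervening sets C = -5 and removes its equation (C = min(E, B) + 1).
A = B^2 + C  [with B=0, C=-5]  = -5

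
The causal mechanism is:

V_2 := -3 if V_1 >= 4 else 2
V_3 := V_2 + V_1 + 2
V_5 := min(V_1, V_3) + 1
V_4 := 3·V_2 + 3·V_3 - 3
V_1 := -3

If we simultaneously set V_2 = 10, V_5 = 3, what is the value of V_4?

54

The joint intervention fixes V_2 = 10, V_5 = 3, removing each variable's own equation.
V_3 = V_2 + V_1 + 2  [with V_2=10, V_1=-3]  = 9
V_4 = 3·V_2 + 3·V_3 - 3  [with V_2=10, V_3=9]  = 54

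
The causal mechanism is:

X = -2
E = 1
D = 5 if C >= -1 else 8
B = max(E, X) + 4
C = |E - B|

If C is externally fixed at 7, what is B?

Under do(C=7), the mechanism C = |E - B| is discarded; C is fixed at 7.
Since B is not a descendant of the intervened variable, it is unaffected.
B = max(E, X) + 4  [with E=1, X=-2]  = 5

5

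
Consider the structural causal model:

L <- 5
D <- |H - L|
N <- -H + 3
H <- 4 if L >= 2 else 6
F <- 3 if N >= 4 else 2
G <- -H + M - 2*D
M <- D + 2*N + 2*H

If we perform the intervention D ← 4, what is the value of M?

The intervention breaks the incoming arrows to D: D <- |H - L| no longer applies, and D = 4.
H = 4 if L >= 2 else 6  [with L=5]  = 4
N = -H + 3  [with H=4]  = -1
M = D + 2*N + 2*H  [with D=4, N=-1, H=4]  = 10

10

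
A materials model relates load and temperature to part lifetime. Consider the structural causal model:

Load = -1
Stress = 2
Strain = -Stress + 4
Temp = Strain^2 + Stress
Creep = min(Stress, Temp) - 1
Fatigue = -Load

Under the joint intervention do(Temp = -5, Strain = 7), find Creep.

The joint intervention fixes Temp = -5, Strain = 7, removing each variable's own equation.
Creep = min(Stress, Temp) - 1  [with Stress=2, Temp=-5]  = -6

-6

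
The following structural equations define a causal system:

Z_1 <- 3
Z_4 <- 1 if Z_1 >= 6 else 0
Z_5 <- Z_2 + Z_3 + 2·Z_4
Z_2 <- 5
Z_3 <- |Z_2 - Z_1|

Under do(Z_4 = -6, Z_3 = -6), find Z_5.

-13

The joint intervention fixes Z_4 = -6, Z_3 = -6, removing each variable's own equation.
Z_5 = Z_2 + Z_3 + 2·Z_4  [with Z_2=5, Z_3=-6, Z_4=-6]  = -13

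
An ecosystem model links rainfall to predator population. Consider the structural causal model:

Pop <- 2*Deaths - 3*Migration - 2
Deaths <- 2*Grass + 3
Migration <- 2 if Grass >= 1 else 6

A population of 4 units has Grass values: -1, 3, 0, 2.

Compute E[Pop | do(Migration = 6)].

-10

Under do(Migration=6), Migration's equation is replaced by Migration=6 for every unit. Per-unit Pop: -18, -2, -14, -6. Mean = -10.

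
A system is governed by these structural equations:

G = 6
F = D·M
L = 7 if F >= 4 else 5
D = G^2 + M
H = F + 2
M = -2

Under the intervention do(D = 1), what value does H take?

do(D=1) replaces the equation D = G^2 + M with the constant D = 1.
F = D·M  [with D=1, M=-2]  = -2
H = F + 2  [with F=-2]  = 0

0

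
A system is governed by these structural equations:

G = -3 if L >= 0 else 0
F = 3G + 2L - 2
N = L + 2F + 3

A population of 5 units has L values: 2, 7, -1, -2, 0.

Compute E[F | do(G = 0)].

The intervention sets G=0 in all 5 units regardless of L. Recomputing F per unit gives 2, 12, -4, -6, -2; average 0.4.

0.4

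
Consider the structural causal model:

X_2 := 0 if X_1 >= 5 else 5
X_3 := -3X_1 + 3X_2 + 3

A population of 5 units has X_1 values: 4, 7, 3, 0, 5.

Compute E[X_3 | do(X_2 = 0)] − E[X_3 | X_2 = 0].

6.6

Under do(X_2=0), X_2's equation is replaced by X_2=0 for every unit. Per-unit X_3: -9, -18, -6, 3, -12. Mean = -8.4.
Conditioning on X_2=0 selects the 2 unit(s) with X_1 ∈ {7, 5}. Their X_3 values: -18, -12. Mean = -15.
Difference = -8.4 − (-15) = 6.6.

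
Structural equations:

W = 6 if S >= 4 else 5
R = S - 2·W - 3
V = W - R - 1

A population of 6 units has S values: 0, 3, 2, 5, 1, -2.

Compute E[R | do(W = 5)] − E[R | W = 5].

0.7

The intervention sets W=5 in all 6 units regardless of S. Recomputing R per unit gives -13, -10, -11, -8, -12, -15; average -11.5.
Conditioning on W=5 selects the 5 unit(s) with S ∈ {0, 3, 2, 1, -2}. Their R values: -13, -10, -11, -12, -15. Mean = -12.2.
Difference = -11.5 − (-12.2) = 0.7.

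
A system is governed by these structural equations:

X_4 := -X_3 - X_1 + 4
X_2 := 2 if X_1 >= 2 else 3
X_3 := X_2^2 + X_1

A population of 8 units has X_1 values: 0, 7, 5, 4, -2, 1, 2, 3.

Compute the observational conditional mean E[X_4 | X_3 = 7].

-3.5

E[X_4|X_3=7] averages over only the 2 units with X_3=7 (X_1 = -2, 3): X_4 = -1, -6, mean -3.5.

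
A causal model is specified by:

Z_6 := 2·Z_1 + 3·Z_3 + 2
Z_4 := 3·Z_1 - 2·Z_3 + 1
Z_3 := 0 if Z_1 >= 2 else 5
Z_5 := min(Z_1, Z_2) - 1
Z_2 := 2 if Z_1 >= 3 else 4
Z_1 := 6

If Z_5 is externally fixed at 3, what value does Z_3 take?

0

do(Z_5=3) replaces the equation Z_5 := min(Z_1, Z_2) - 1 with the constant Z_5 = 3.
Z_3 is not downstream of the intervention, so its value is determined by the original equations.
Z_3 = 0 if Z_1 >= 2 else 5  [with Z_1=6]  = 0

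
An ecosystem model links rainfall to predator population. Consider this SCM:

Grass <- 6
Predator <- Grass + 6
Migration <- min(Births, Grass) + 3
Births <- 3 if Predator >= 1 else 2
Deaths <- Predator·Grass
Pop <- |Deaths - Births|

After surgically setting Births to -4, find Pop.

76

The intervention breaks the incoming arrows to Births: Births <- 3 if Predator >= 1 else 2 no longer applies, and Births = -4.
Predator = Grass + 6  [with Grass=6]  = 12
Deaths = Predator·Grass  [with Predator=12, Grass=6]  = 72
Pop = |Deaths - Births|  [with Deaths=72, Births=-4]  = 76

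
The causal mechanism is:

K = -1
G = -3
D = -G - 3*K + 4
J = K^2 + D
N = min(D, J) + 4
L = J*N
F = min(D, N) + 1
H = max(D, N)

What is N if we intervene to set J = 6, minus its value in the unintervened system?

-4

Intervening sets J = 6 and removes its equation (J = K^2 + D).
D = -G - 3*K + 4  [with G=-3, K=-1]  = 10
N = min(D, J) + 4  [with D=10, J=6]  = 10
Without intervention: D = -G - 3*K + 4  [with G=-3, K=-1]  = 10; J = K^2 + D  [with K=-1, D=10]  = 11; N = min(D, J) + 4  [with D=10, J=11]  = 14.
Change = 10 − 14 = -4.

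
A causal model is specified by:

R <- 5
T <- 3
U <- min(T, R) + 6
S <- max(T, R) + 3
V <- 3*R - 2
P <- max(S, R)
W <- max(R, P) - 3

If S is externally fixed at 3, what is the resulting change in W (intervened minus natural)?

The intervention breaks the incoming arrows to S: S <- max(T, R) + 3 no longer applies, and S = 3.
P = max(S, R)  [with S=3, R=5]  = 5
W = max(R, P) - 3  [with R=5, P=5]  = 2
Without intervention: S = max(T, R) + 3  [with T=3, R=5]  = 8; P = max(S, R)  [with S=8, R=5]  = 8; W = max(R, P) - 3  [with R=5, P=8]  = 5.
Change = 2 − 5 = -3.

-3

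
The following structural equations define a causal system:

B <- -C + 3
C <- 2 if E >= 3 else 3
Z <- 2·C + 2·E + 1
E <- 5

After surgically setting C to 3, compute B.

Under do(C=3), the mechanism C <- 2 if E >= 3 else 3 is discarded; C is fixed at 3.
B = -C + 3  [with C=3]  = 0

0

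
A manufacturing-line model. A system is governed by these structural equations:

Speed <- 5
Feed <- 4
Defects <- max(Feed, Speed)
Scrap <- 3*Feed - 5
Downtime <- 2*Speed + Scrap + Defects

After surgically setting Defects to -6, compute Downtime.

do(Defects=-6) replaces the equation Defects <- max(Feed, Speed) with the constant Defects = -6.
Scrap = 3*Feed - 5  [with Feed=4]  = 7
Downtime = 2*Speed + Scrap + Defects  [with Speed=5, Scrap=7, Defects=-6]  = 11

11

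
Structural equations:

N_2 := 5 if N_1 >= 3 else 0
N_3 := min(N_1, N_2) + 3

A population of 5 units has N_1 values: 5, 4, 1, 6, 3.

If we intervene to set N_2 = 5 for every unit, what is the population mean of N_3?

Every unit gets N_2=5 under the intervention. N_3 values become 8, 7, 4, 8, 6; E[N_3|do(N_2=5)] = 6.6.

6.6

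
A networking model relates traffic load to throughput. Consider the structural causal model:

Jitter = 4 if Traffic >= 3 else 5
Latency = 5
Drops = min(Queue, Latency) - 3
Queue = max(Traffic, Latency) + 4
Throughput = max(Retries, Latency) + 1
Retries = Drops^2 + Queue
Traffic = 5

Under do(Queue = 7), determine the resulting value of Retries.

do(Queue=7) replaces the equation Queue = max(Traffic, Latency) + 4 with the constant Queue = 7.
Drops = min(Queue, Latency) - 3  [with Queue=7, Latency=5]  = 2
Retries = Drops^2 + Queue  [with Drops=2, Queue=7]  = 11

11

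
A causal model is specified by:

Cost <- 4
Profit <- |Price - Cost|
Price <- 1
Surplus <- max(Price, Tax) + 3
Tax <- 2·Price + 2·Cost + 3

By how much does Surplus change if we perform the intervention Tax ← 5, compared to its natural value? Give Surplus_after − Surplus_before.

-8

do(Tax=5) replaces the equation Tax <- 2·Price + 2·Cost + 3 with the constant Tax = 5.
Surplus = max(Price, Tax) + 3  [with Price=1, Tax=5]  = 8
Without intervention: Tax = 2·Price + 2·Cost + 3  [with Price=1, Cost=4]  = 13; Surplus = max(Price, Tax) + 3  [with Price=1, Tax=13]  = 16.
Change = 8 − 16 = -8.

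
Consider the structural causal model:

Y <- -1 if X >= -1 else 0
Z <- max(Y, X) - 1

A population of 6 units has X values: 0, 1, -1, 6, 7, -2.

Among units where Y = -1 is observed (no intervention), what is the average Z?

1.6

Observing Y=-1 restricts to units where Y's equation naturally yields -1: X ∈ {0, 1, -1, 6, 7}. In that subpopulation Z = -1, 0, -2, 5, 6, mean 1.6.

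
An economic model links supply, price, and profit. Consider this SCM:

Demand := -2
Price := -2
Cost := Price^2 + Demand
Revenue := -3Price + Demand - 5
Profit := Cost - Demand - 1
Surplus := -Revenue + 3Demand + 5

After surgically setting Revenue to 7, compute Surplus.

-8

Under do(Revenue=7), the mechanism Revenue := -3Price + Demand - 5 is discarded; Revenue is fixed at 7.
Surplus = -Revenue + 3Demand + 5  [with Revenue=7, Demand=-2]  = -8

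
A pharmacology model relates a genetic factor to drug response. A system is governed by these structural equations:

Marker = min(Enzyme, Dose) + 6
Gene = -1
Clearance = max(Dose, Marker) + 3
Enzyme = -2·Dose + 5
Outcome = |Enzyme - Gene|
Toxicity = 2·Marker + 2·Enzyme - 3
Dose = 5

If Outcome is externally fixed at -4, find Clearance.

Intervening sets Outcome = -4 and removes its equation (Outcome = |Enzyme - Gene|).
Since Clearance is not a descendant of the intervened variable, it is unaffected.
Enzyme = -2·Dose + 5  [with Dose=5]  = -5
Marker = min(Enzyme, Dose) + 6  [with Enzyme=-5, Dose=5]  = 1
Clearance = max(Dose, Marker) + 3  [with Dose=5, Marker=1]  = 8

8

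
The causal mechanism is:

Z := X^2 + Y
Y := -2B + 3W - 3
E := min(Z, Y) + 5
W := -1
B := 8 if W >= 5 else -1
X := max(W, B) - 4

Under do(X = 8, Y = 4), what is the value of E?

The joint intervention fixes X = 8, Y = 4, removing each variable's own equation.
Z = X^2 + Y  [with X=8, Y=4]  = 68
E = min(Z, Y) + 5  [with Z=68, Y=4]  = 9

9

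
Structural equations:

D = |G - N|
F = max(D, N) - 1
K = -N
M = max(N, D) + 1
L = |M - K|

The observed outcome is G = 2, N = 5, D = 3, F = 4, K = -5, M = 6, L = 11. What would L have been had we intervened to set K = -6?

12

Under do(K=-6), the mechanism K = -N is discarded; K is fixed at -6.
D = |G - N|  [with G=2, N=5]  = 3
M = max(N, D) + 1  [with N=5, D=3]  = 6
L = |M - K|  [with M=6, K=-6]  = 12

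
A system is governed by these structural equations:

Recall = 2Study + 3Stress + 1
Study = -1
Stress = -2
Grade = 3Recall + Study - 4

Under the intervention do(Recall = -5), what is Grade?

-20

The intervention breaks the incoming arrows to Recall: Recall = 2Study + 3Stress + 1 no longer applies, and Recall = -5.
Grade = 3Recall + Study - 4  [with Recall=-5, Study=-1]  = -20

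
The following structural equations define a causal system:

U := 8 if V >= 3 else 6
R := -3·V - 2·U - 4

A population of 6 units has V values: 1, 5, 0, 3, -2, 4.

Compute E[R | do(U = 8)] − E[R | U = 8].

The intervention sets U=8 in all 6 units regardless of V. Recomputing R per unit gives -23, -35, -20, -29, -14, -32; average -25.5.
Observing U=8 restricts to units where U's equation naturally yields 8: V ∈ {5, 3, 4}. In that subpopulation R = -35, -29, -32, mean -32.
Difference = -25.5 − (-32) = 6.5.

6.5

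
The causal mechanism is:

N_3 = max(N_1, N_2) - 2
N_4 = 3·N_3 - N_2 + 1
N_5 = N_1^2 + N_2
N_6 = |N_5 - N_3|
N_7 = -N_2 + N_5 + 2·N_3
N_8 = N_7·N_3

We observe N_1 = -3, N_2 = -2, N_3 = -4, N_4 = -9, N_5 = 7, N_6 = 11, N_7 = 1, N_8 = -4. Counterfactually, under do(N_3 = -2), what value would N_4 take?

The intervention breaks the incoming arrows to N_3: N_3 = max(N_1, N_2) - 2 no longer applies, and N_3 = -2.
N_4 = 3·N_3 - N_2 + 1  [with N_3=-2, N_2=-2]  = -3

-3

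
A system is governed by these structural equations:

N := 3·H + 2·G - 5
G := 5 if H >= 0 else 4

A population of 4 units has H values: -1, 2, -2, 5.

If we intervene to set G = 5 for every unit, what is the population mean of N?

8

The intervention sets G=5 in all 4 units regardless of H. Recomputing N per unit gives 2, 11, -1, 20; average 8.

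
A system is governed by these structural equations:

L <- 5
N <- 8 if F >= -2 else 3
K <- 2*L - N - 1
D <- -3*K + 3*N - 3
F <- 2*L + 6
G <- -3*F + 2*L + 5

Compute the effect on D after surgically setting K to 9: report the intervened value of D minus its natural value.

-24

Intervening sets K = 9 and removes its equation (K <- 2*L - N - 1).
F = 2*L + 6  [with L=5]  = 16
N = 8 if F >= -2 else 3  [with F=16]  = 8
D = -3*K + 3*N - 3  [with K=9, N=8]  = -6
Without intervention: F = 2*L + 6  [with L=5]  = 16; N = 8 if F >= -2 else 3  [with F=16]  = 8; K = 2*L - N - 1  [with L=5, N=8]  = 1; D = -3*K + 3*N - 3  [with K=1, N=8]  = 18.
Change = -6 − 18 = -24.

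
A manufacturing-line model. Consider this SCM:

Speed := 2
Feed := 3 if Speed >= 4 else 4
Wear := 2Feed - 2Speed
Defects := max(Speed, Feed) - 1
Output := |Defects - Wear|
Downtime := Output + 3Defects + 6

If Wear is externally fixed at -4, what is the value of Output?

do(Wear=-4) replaces the equation Wear := 2Feed - 2Speed with the constant Wear = -4.
Feed = 3 if Speed >= 4 else 4  [with Speed=2]  = 4
Defects = max(Speed, Feed) - 1  [with Speed=2, Feed=4]  = 3
Output = |Defects - Wear|  [with Defects=3, Wear=-4]  = 7

7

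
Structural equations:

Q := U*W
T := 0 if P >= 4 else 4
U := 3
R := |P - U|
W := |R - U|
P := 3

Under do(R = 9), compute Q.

18

The intervention breaks the incoming arrows to R: R := |P - U| no longer applies, and R = 9.
W = |R - U|  [with R=9, U=3]  = 6
Q = U*W  [with U=3, W=6]  = 18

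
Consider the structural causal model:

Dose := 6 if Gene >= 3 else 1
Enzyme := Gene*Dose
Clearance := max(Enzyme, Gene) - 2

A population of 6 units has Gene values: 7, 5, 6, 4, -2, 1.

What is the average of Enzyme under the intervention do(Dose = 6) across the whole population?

The intervention sets Dose=6 in all 6 units regardless of Gene. Recomputing Enzyme per unit gives 42, 30, 36, 24, -12, 6; average 21.

21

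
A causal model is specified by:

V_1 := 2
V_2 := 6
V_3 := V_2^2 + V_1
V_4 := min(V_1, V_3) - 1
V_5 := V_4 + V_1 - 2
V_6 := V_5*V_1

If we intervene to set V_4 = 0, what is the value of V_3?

Under do(V_4=0), the mechanism V_4 := min(V_1, V_3) - 1 is discarded; V_4 is fixed at 0.
Since V_3 is not a descendant of the intervened variable, it is unaffected.
V_3 = V_2^2 + V_1  [with V_2=6, V_1=2]  = 38

38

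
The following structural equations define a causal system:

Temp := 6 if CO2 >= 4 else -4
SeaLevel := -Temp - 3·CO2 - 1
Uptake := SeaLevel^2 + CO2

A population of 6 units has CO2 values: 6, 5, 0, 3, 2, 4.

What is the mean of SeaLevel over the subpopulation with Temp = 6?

-22

E[SeaLevel|Temp=6] averages over only the 3 units with Temp=6 (CO2 = 6, 5, 4): SeaLevel = -25, -22, -19, mean -22.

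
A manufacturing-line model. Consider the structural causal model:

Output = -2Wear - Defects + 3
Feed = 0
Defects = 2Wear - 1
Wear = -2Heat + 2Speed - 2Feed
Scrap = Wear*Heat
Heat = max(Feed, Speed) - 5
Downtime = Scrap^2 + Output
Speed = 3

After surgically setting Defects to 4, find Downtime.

do(Defects=4) replaces the equation Defects = 2Wear - 1 with the constant Defects = 4.
Heat = max(Feed, Speed) - 5  [with Feed=0, Speed=3]  = -2
Wear = -2Heat + 2Speed - 2Feed  [with Heat=-2, Speed=3, Feed=0]  = 10
Scrap = Wear*Heat  [with Wear=10, Heat=-2]  = -20
Output = -2Wear - Defects + 3  [with Wear=10, Defects=4]  = -21
Downtime = Scrap^2 + Output  [with Scrap=-20, Output=-21]  = 379

379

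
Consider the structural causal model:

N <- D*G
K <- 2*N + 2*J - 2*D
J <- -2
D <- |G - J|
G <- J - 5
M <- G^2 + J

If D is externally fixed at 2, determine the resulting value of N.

-14

The intervention breaks the incoming arrows to D: D <- |G - J| no longer applies, and D = 2.
G = J - 5  [with J=-2]  = -7
N = D*G  [with D=2, G=-7]  = -14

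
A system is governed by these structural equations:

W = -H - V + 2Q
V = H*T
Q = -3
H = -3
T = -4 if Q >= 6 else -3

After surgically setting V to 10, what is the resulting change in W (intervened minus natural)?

-1

Intervening sets V = 10 and removes its equation (V = H*T).
W = -H - V + 2Q  [with H=-3, V=10, Q=-3]  = -13
Without intervention: T = -4 if Q >= 6 else -3  [with Q=-3]  = -3; V = H*T  [with H=-3, T=-3]  = 9; W = -H - V + 2Q  [with H=-3, V=9, Q=-3]  = -12.
Change = -13 − (-12) = -1.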